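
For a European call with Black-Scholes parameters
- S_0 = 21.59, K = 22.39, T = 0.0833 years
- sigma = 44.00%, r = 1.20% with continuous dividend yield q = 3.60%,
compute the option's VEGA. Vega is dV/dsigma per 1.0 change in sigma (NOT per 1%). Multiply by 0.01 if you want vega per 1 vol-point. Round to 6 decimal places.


d1 = -0.2387554245; d2 = -0.3657470778
phi(d1) = 0.3877321125; exp(-qT) = 0.9970056919; exp(-rT) = 0.9990008994
Vega = S * exp(-qT) * phi(d1) * sqrt(T) = 21.5900 * 0.9970056919 * 0.3877321125 * 0.2886173938 = 2.408821

Answer: Vega = 2.408821


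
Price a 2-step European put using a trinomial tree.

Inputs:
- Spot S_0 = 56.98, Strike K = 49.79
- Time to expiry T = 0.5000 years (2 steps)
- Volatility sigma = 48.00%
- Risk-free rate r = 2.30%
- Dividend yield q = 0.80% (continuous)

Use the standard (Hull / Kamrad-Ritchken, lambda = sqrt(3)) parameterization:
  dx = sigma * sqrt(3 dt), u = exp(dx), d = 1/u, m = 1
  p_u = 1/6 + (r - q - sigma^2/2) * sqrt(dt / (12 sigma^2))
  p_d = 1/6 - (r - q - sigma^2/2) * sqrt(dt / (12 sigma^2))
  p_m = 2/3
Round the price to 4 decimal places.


Answer: Price = V(0,0) = 4.1183

Derivation:
dt = T/N = 0.250000; dx = sigma*sqrt(3*dt) = 0.415692
u = exp(dx) = 1.515419; d = 1/u = 0.659883
p_u = 0.136536, p_m = 0.666667, p_d = 0.196797
Discount per step: exp(-r*dt) = 0.994266
Stock lattice S(k, j) with j the centered position index:
  k=0: S(0,+0) = 56.9800
  k=1: S(1,-1) = 37.6002; S(1,+0) = 56.9800; S(1,+1) = 86.3486
  k=2: S(2,-2) = 24.8117; S(2,-1) = 37.6002; S(2,+0) = 56.9800; S(2,+1) = 86.3486; S(2,+2) = 130.8543
Terminal payoffs V(N, j) = max(K - S_T, 0):
  V(2,-2) = 24.978284; V(2,-1) = 12.189846; V(2,+0) = 0.000000; V(2,+1) = 0.000000; V(2,+2) = 0.000000
Backward induction: V(k, j) = exp(-r*dt) * [p_u * V(k+1, j+1) + p_m * V(k+1, j) + p_d * V(k+1, j-1)]
  V(1,-1) = exp(-r*dt) * [p_u*0.000000 + p_m*12.189846 + p_d*24.978284] = 12.967441
  V(1,+0) = exp(-r*dt) * [p_u*0.000000 + p_m*0.000000 + p_d*12.189846] = 2.385173
  V(1,+1) = exp(-r*dt) * [p_u*0.000000 + p_m*0.000000 + p_d*0.000000] = 0.000000
  V(0,+0) = exp(-r*dt) * [p_u*0.000000 + p_m*2.385173 + p_d*12.967441] = 4.118322


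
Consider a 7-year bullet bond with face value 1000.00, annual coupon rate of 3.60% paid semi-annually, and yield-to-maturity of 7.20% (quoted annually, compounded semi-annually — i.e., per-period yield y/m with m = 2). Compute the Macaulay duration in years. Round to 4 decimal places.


Coupon per period c = face * coupon_rate / m = 18.000000
Periods per year m = 2; per-period yield y/m = 0.036000
Number of cashflows N = 14
Cashflows (t years, CF_t, discount factor 1/(1+y/m)^(m*t), PV):
  t = 0.5000: CF_t = 18.000000, DF = 0.965251, PV = 17.374517
  t = 1.0000: CF_t = 18.000000, DF = 0.931709, PV = 16.770770
  t = 1.5000: CF_t = 18.000000, DF = 0.899333, PV = 16.188002
  t = 2.0000: CF_t = 18.000000, DF = 0.868082, PV = 15.625484
  t = 2.5000: CF_t = 18.000000, DF = 0.837917, PV = 15.082514
  t = 3.0000: CF_t = 18.000000, DF = 0.808801, PV = 14.558411
  t = 3.5000: CF_t = 18.000000, DF = 0.780696, PV = 14.052520
  t = 4.0000: CF_t = 18.000000, DF = 0.753567, PV = 13.564209
  t = 4.5000: CF_t = 18.000000, DF = 0.727381, PV = 13.092865
  t = 5.0000: CF_t = 18.000000, DF = 0.702106, PV = 12.637901
  t = 5.5000: CF_t = 18.000000, DF = 0.677708, PV = 12.198746
  t = 6.0000: CF_t = 18.000000, DF = 0.654158, PV = 11.774852
  t = 6.5000: CF_t = 18.000000, DF = 0.631427, PV = 11.365687
  t = 7.0000: CF_t = 1018.000000, DF = 0.609486, PV = 620.456305
Price P = sum_t PV_t = 804.742782
Macaulay numerator sum_t t * PV_t:
  t * PV_t at t = 0.5000: 8.687259
  t * PV_t at t = 1.0000: 16.770770
  t * PV_t at t = 1.5000: 24.282002
  t * PV_t at t = 2.0000: 31.250968
  t * PV_t at t = 2.5000: 37.706284
  t * PV_t at t = 3.0000: 43.675233
  t * PV_t at t = 3.5000: 49.183821
  t * PV_t at t = 4.0000: 54.256835
  t * PV_t at t = 4.5000: 58.917895
  t * PV_t at t = 5.0000: 63.189505
  t * PV_t at t = 5.5000: 67.093104
  t * PV_t at t = 6.0000: 70.649109
  t * PV_t at t = 6.5000: 73.876964
  t * PV_t at t = 7.0000: 4343.194136
Macaulay duration D = (sum_t t * PV_t) / P = 4942.733885 / 804.742782 = 6.142005

Answer: Macaulay duration = 6.1420 years


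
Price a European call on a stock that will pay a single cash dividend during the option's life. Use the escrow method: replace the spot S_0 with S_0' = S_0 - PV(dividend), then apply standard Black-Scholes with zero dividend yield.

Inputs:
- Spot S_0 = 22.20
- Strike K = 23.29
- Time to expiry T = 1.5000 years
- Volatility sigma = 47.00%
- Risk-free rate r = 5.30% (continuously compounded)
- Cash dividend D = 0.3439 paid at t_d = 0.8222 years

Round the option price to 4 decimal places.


PV(D) = D * exp(-r * t_d) = 0.3439 * 0.95735922 = 0.32923583
S_0' = S_0 - PV(D) = 22.2000 - 0.32923583 = 21.87076417
d1 = (ln(S_0'/K) + (r + sigma^2/2)*T) / (sigma*sqrt(T)) = 0.31669938
d2 = d1 - sigma*sqrt(T) = -0.25893071
exp(-rT) = 0.92357802
N(d1) = 0.62426414; N(d2) = 0.39784435
C = S_0' * N(d1) - K * exp(-rT) * N(d2) = 21.87076417 * 0.62426414 - 23.2900 * 0.92357802 * 0.39784435 = 5.0954

Answer: Price = 5.0954


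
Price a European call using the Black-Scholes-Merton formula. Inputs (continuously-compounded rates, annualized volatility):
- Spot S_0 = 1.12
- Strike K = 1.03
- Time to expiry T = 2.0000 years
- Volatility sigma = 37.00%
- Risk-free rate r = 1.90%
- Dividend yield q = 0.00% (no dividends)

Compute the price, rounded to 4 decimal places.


Answer: Price = 0.2878

Derivation:
d1 = (ln(S/K) + (r - q + 0.5*sigma^2) * T) / (sigma * sqrt(T)) = 0.49434386
d2 = d1 - sigma * sqrt(T) = -0.02891516
exp(-rT) = 0.96271294; exp(-qT) = 1.00000000
C = S_0 * exp(-qT) * N(d1) - K * exp(-rT) * N(d2)
N(d1) = 0.68946832; N(d2) = 0.48846613
C = 1.1200 * 1.00000000 * 0.68946832 - 1.0300 * 0.96271294 * 0.48846613 = 0.2878


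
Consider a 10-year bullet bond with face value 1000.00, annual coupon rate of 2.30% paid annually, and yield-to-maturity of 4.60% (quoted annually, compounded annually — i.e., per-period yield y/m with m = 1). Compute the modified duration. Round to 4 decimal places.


Answer: Modified duration = 8.5306

Derivation:
Coupon per period c = face * coupon_rate / m = 23.000000
Periods per year m = 1; per-period yield y/m = 0.046000
Number of cashflows N = 10
Cashflows (t years, CF_t, discount factor 1/(1+y/m)^(m*t), PV):
  t = 1.0000: CF_t = 23.000000, DF = 0.956023, PV = 21.988528
  t = 2.0000: CF_t = 23.000000, DF = 0.913980, PV = 21.021537
  t = 3.0000: CF_t = 23.000000, DF = 0.873786, PV = 20.097072
  t = 4.0000: CF_t = 23.000000, DF = 0.835359, PV = 19.213262
  t = 5.0000: CF_t = 23.000000, DF = 0.798623, PV = 18.368319
  t = 6.0000: CF_t = 23.000000, DF = 0.763501, PV = 17.560534
  t = 7.0000: CF_t = 23.000000, DF = 0.729925, PV = 16.788274
  t = 8.0000: CF_t = 23.000000, DF = 0.697825, PV = 16.049975
  t = 9.0000: CF_t = 23.000000, DF = 0.667137, PV = 15.344144
  t = 10.0000: CF_t = 1023.000000, DF = 0.637798, PV = 652.467356
Price P = sum_t PV_t = 818.899001
First compute Macaulay numerator sum_t t * PV_t:
  t * PV_t at t = 1.0000: 21.988528
  t * PV_t at t = 2.0000: 42.043074
  t * PV_t at t = 3.0000: 60.291215
  t * PV_t at t = 4.0000: 76.853047
  t * PV_t at t = 5.0000: 91.841595
  t * PV_t at t = 6.0000: 105.363207
  t * PV_t at t = 7.0000: 117.517917
  t * PV_t at t = 8.0000: 128.399800
  t * PV_t at t = 9.0000: 138.097299
  t * PV_t at t = 10.0000: 6524.673565
Macaulay duration D = 7307.069246 / 818.899001 = 8.923041
Modified duration = D / (1 + y/m) = 8.923041 / (1 + 0.046000) = 8.530632


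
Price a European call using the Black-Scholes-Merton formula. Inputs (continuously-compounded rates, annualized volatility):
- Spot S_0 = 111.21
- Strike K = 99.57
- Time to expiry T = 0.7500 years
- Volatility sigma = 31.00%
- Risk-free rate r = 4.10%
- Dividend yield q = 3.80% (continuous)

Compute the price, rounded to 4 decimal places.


Answer: Price = 17.6349

Derivation:
d1 = (ln(S/K) + (r - q + 0.5*sigma^2) * T) / (sigma * sqrt(T)) = 0.55443092
d2 = d1 - sigma * sqrt(T) = 0.28596305
exp(-rT) = 0.96971797; exp(-qT) = 0.97190229
C = S_0 * exp(-qT) * N(d1) - K * exp(-rT) * N(d2)
N(d1) = 0.71035802; N(d2) = 0.61254679
C = 111.2100 * 0.97190229 * 0.71035802 - 99.5700 * 0.96971797 * 0.61254679 = 17.6349


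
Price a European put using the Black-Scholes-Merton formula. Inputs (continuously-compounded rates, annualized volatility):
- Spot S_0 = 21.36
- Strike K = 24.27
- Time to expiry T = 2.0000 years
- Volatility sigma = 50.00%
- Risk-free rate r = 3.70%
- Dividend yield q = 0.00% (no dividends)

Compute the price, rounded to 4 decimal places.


Answer: Price = 6.6714

Derivation:
d1 = (ln(S/K) + (r - q + 0.5*sigma^2) * T) / (sigma * sqrt(T)) = 0.27758042
d2 = d1 - sigma * sqrt(T) = -0.42952637
exp(-rT) = 0.92867169; exp(-qT) = 1.00000000
P = K * exp(-rT) * N(-d2) - S_0 * exp(-qT) * N(-d1)
N(-d1) = 0.39066723; N(-d2) = 0.66622989
P = 24.2700 * 0.92867169 * 0.66622989 - 21.3600 * 1.00000000 * 0.39066723 = 6.6714


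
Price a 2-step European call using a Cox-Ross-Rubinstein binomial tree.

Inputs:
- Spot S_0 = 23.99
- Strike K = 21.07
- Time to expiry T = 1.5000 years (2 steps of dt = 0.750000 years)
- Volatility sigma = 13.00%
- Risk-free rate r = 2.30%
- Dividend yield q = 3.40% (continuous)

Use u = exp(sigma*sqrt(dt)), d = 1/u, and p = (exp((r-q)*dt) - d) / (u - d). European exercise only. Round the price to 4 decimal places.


Answer: Price = V(0,0) = 3.0319

Derivation:
dt = T/N = 0.750000
u = exp(sigma*sqrt(dt)) = 1.119165; d = 1/u = 0.893523
p = (exp((r-q)*dt) - d) / (u - d) = 0.435472
Discount per step: exp(-r*dt) = 0.982898
Stock lattice S(k, i) with i counting down-moves:
  k=0: S(0,0) = 23.9900
  k=1: S(1,0) = 26.8488; S(1,1) = 21.4356
  k=2: S(2,0) = 30.0482; S(2,1) = 23.9900; S(2,2) = 19.1532
Terminal payoffs V(N, i) = max(S_T - K, 0):
  V(2,0) = 8.978228; V(2,1) = 2.920000; V(2,2) = 0.000000
Backward induction: V(k, i) = exp(-r*dt) * [p * V(k+1, i) + (1-p) * V(k+1, i+1)].
  V(1,0) = exp(-r*dt) * [p*8.978228 + (1-p)*2.920000] = 5.463132
  V(1,1) = exp(-r*dt) * [p*2.920000 + (1-p)*0.000000] = 1.249832
  V(0,0) = exp(-r*dt) * [p*5.463132 + (1-p)*1.249832] = 3.031853


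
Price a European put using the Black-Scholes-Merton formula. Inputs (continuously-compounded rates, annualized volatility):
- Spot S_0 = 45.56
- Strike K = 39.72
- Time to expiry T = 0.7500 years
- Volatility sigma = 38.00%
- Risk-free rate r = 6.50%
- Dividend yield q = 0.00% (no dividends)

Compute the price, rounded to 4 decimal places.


Answer: Price = 2.4212

Derivation:
d1 = (ln(S/K) + (r - q + 0.5*sigma^2) * T) / (sigma * sqrt(T)) = 0.72951336
d2 = d1 - sigma * sqrt(T) = 0.40042371
exp(-rT) = 0.95241920; exp(-qT) = 1.00000000
P = K * exp(-rT) * N(-d2) - S_0 * exp(-qT) * N(-d1)
N(-d1) = 0.23284385; N(-d2) = 0.34442223
P = 39.7200 * 0.95241920 * 0.34442223 - 45.5600 * 1.00000000 * 0.23284385 = 2.4212


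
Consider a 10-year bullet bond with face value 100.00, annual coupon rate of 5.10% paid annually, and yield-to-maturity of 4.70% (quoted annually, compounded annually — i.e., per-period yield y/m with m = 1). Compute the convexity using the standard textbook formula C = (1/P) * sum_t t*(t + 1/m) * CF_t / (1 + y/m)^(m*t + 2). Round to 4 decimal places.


Coupon per period c = face * coupon_rate / m = 5.100000
Periods per year m = 1; per-period yield y/m = 0.047000
Number of cashflows N = 10
Cashflows (t years, CF_t, discount factor 1/(1+y/m)^(m*t), PV):
  t = 1.0000: CF_t = 5.100000, DF = 0.955110, PV = 4.871060
  t = 2.0000: CF_t = 5.100000, DF = 0.912235, PV = 4.652397
  t = 3.0000: CF_t = 5.100000, DF = 0.871284, PV = 4.443551
  t = 4.0000: CF_t = 5.100000, DF = 0.832172, PV = 4.244079
  t = 5.0000: CF_t = 5.100000, DF = 0.794816, PV = 4.053562
  t = 6.0000: CF_t = 5.100000, DF = 0.759137, PV = 3.871596
  t = 7.0000: CF_t = 5.100000, DF = 0.725059, PV = 3.697800
  t = 8.0000: CF_t = 5.100000, DF = 0.692511, PV = 3.531805
  t = 9.0000: CF_t = 5.100000, DF = 0.661424, PV = 3.373262
  t = 10.0000: CF_t = 105.100000, DF = 0.631732, PV = 66.395080
Price P = sum_t PV_t = 103.134192
Convexity numerator sum_t t*(t + 1/m) * CF_t / (1+y/m)^(m*t + 2):
  t = 1.0000: term = 8.887101
  t = 2.0000: term = 25.464473
  t = 3.0000: term = 48.642738
  t = 4.0000: term = 77.431930
  t = 5.0000: term = 110.933996
  t = 6.0000: term = 148.335812
  t = 7.0000: term = 188.902658
  t = 8.0000: term = 231.972154
  t = 9.0000: term = 276.948608
  t = 10.0000: term = 6662.469303
Convexity = (1/P) * sum = 7779.988774 / 103.134192 = 75.435592

Answer: Convexity = 75.4356


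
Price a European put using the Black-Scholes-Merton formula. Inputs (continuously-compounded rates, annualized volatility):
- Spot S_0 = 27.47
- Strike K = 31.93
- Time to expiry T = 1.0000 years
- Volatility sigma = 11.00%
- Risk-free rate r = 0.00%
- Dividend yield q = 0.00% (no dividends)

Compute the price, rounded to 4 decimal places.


Answer: Price = 4.5881

Derivation:
d1 = (ln(S/K) + (r - q + 0.5*sigma^2) * T) / (sigma * sqrt(T)) = -1.31274097
d2 = d1 - sigma * sqrt(T) = -1.42274097
exp(-rT) = 1.00000000; exp(-qT) = 1.00000000
P = K * exp(-rT) * N(-d2) - S_0 * exp(-qT) * N(-d1)
N(-d1) = 0.90536488; N(-d2) = 0.92259437
P = 31.9300 * 1.00000000 * 0.92259437 - 27.4700 * 1.00000000 * 0.90536488 = 4.5881


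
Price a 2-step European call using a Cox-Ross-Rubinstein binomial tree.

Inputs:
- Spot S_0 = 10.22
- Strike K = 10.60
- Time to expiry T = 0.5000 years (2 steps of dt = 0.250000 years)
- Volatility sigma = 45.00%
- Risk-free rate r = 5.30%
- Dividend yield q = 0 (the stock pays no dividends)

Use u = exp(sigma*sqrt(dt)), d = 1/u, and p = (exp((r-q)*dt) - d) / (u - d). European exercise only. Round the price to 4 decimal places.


Answer: Price = V(0,0) = 1.1846

Derivation:
dt = T/N = 0.250000
u = exp(sigma*sqrt(dt)) = 1.252323; d = 1/u = 0.798516
p = (exp((r-q)*dt) - d) / (u - d) = 0.473378
Discount per step: exp(-r*dt) = 0.986837
Stock lattice S(k, i) with i counting down-moves:
  k=0: S(0,0) = 10.2200
  k=1: S(1,0) = 12.7987; S(1,1) = 8.1608
  k=2: S(2,0) = 16.0282; S(2,1) = 10.2200; S(2,2) = 6.5166
Terminal payoffs V(N, i) = max(S_T - K, 0):
  V(2,0) = 5.428151; V(2,1) = 0.000000; V(2,2) = 0.000000
Backward induction: V(k, i) = exp(-r*dt) * [p * V(k+1, i) + (1-p) * V(k+1, i+1)].
  V(1,0) = exp(-r*dt) * [p*5.428151 + (1-p)*0.000000] = 2.535744
  V(1,1) = exp(-r*dt) * [p*0.000000 + (1-p)*0.000000] = 0.000000
  V(0,0) = exp(-r*dt) * [p*2.535744 + (1-p)*0.000000] = 1.184565


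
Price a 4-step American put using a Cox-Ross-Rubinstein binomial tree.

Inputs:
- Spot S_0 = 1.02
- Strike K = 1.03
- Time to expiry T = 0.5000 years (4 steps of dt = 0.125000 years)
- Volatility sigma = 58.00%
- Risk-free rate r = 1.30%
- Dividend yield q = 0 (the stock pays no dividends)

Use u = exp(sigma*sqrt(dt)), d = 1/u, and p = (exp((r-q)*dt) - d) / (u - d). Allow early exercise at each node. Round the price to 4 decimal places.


Answer: Price = V(0,0) = 0.1609

Derivation:
dt = T/N = 0.125000
u = exp(sigma*sqrt(dt)) = 1.227600; d = 1/u = 0.814598
p = (exp((r-q)*dt) - d) / (u - d) = 0.452851
Discount per step: exp(-r*dt) = 0.998376
Stock lattice S(k, i) with i counting down-moves:
  k=0: S(0,0) = 1.0200
  k=1: S(1,0) = 1.2522; S(1,1) = 0.8309
  k=2: S(2,0) = 1.5371; S(2,1) = 1.0200; S(2,2) = 0.6768
  k=3: S(3,0) = 1.8870; S(3,1) = 1.2522; S(3,2) = 0.8309; S(3,3) = 0.5514
  k=4: S(4,0) = 2.3165; S(4,1) = 1.5371; S(4,2) = 1.0200; S(4,3) = 0.6768; S(4,4) = 0.4491
Terminal payoffs V(N, i) = max(K - S_T, 0):
  V(4,0) = 0.000000; V(4,1) = 0.000000; V(4,2) = 0.010000; V(4,3) = 0.353159; V(4,4) = 0.580869
Backward induction: V(k, i) = exp(-r*dt) * [p * V(k+1, i) + (1-p) * V(k+1, i+1)]; then take max(V_cont, immediate exercise) for American.
  V(3,0) = exp(-r*dt) * [p*0.000000 + (1-p)*0.000000] = 0.000000; exercise = 0.000000; V(3,0) = max -> 0.000000
  V(3,1) = exp(-r*dt) * [p*0.000000 + (1-p)*0.010000] = 0.005463; exercise = 0.000000; V(3,1) = max -> 0.005463
  V(3,2) = exp(-r*dt) * [p*0.010000 + (1-p)*0.353159] = 0.197438; exercise = 0.199110; V(3,2) = max -> 0.199110
  V(3,3) = exp(-r*dt) * [p*0.353159 + (1-p)*0.580869] = 0.476975; exercise = 0.478647; V(3,3) = max -> 0.478647
  V(2,0) = exp(-r*dt) * [p*0.000000 + (1-p)*0.005463] = 0.002984; exercise = 0.000000; V(2,0) = max -> 0.002984
  V(2,1) = exp(-r*dt) * [p*0.005463 + (1-p)*0.199110] = 0.111236; exercise = 0.010000; V(2,1) = max -> 0.111236
  V(2,2) = exp(-r*dt) * [p*0.199110 + (1-p)*0.478647] = 0.351487; exercise = 0.353159; V(2,2) = max -> 0.353159
  V(1,0) = exp(-r*dt) * [p*0.002984 + (1-p)*0.111236] = 0.062113; exercise = 0.000000; V(1,0) = max -> 0.062113
  V(1,1) = exp(-r*dt) * [p*0.111236 + (1-p)*0.353159] = 0.243208; exercise = 0.199110; V(1,1) = max -> 0.243208
  V(0,0) = exp(-r*dt) * [p*0.062113 + (1-p)*0.243208] = 0.160937; exercise = 0.010000; V(0,0) = max -> 0.160937


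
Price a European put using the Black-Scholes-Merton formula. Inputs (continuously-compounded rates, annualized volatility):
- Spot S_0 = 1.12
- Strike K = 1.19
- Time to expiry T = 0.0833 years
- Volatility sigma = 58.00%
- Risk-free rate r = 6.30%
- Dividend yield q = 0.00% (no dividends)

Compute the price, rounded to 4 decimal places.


Answer: Price = 0.1129

Derivation:
d1 = (ln(S/K) + (r - q + 0.5*sigma^2) * T) / (sigma * sqrt(T)) = -0.24710952
d2 = d1 - sigma * sqrt(T) = -0.41450761
exp(-rT) = 0.99476585; exp(-qT) = 1.00000000
P = K * exp(-rT) * N(-d2) - S_0 * exp(-qT) * N(-d1)
N(-d1) = 0.59758827; N(-d2) = 0.66074880
P = 1.1900 * 0.99476585 * 0.66074880 - 1.1200 * 1.00000000 * 0.59758827 = 0.1129


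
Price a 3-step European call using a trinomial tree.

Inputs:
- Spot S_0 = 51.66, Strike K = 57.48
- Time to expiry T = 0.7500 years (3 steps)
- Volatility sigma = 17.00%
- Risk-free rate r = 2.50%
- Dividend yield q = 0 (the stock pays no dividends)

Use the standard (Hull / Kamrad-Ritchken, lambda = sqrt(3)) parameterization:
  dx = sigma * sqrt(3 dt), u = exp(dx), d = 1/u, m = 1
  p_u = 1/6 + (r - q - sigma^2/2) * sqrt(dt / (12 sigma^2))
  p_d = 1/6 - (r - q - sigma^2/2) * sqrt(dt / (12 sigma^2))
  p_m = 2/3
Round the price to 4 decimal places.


Answer: Price = V(0,0) = 1.4196

Derivation:
dt = T/N = 0.250000; dx = sigma*sqrt(3*dt) = 0.147224
u = exp(dx) = 1.158614; d = 1/u = 0.863100
p_u = 0.175624, p_m = 0.666667, p_d = 0.157709
Discount per step: exp(-r*dt) = 0.993769
Stock lattice S(k, j) with j the centered position index:
  k=0: S(0,+0) = 51.6600
  k=1: S(1,-1) = 44.5878; S(1,+0) = 51.6600; S(1,+1) = 59.8540
  k=2: S(2,-2) = 38.4837; S(2,-1) = 44.5878; S(2,+0) = 51.6600; S(2,+1) = 59.8540; S(2,+2) = 69.3477
  k=3: S(3,-3) = 33.2153; S(3,-2) = 38.4837; S(3,-1) = 44.5878; S(3,+0) = 51.6600; S(3,+1) = 59.8540; S(3,+2) = 69.3477; S(3,+3) = 80.3472
Terminal payoffs V(N, j) = max(S_T - K, 0):
  V(3,-3) = 0.000000; V(3,-2) = 0.000000; V(3,-1) = 0.000000; V(3,+0) = 0.000000; V(3,+1) = 2.373991; V(3,+2) = 11.867661; V(3,+3) = 22.867160
Backward induction: V(k, j) = exp(-r*dt) * [p_u * V(k+1, j+1) + p_m * V(k+1, j) + p_d * V(k+1, j-1)]
  V(2,-2) = exp(-r*dt) * [p_u*0.000000 + p_m*0.000000 + p_d*0.000000] = 0.000000
  V(2,-1) = exp(-r*dt) * [p_u*0.000000 + p_m*0.000000 + p_d*0.000000] = 0.000000
  V(2,+0) = exp(-r*dt) * [p_u*2.373991 + p_m*0.000000 + p_d*0.000000] = 0.414332
  V(2,+1) = exp(-r*dt) * [p_u*11.867661 + p_m*2.373991 + p_d*0.000000] = 3.644061
  V(2,+2) = exp(-r*dt) * [p_u*22.867160 + p_m*11.867661 + p_d*2.373991] = 12.225550
  V(1,-1) = exp(-r*dt) * [p_u*0.414332 + p_m*0.000000 + p_d*0.000000] = 0.072313
  V(1,+0) = exp(-r*dt) * [p_u*3.644061 + p_m*0.414332 + p_d*0.000000] = 0.910498
  V(1,+1) = exp(-r*dt) * [p_u*12.225550 + p_m*3.644061 + p_d*0.414332] = 4.612898
  V(0,+0) = exp(-r*dt) * [p_u*4.612898 + p_m*0.910498 + p_d*0.072313] = 1.419639


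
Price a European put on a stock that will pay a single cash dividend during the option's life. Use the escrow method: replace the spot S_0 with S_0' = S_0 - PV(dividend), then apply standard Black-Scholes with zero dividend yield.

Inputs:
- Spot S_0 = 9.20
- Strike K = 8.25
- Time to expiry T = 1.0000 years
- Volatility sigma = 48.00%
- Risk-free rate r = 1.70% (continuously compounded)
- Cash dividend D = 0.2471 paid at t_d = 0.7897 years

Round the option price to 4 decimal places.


Answer: Price = 1.2296

Derivation:
PV(D) = D * exp(-r * t_d) = 0.2471 * 0.98666481 = 0.24380488
S_0' = S_0 - PV(D) = 9.2000 - 0.24380488 = 8.95619512
d1 = (ln(S_0'/K) + (r + sigma^2/2)*T) / (sigma*sqrt(T)) = 0.44652559
d2 = d1 - sigma*sqrt(T) = -0.03347441
exp(-rT) = 0.98314368
N(-d1) = 0.32760881; N(-d2) = 0.51335186
P = K * exp(-rT) * N(-d2) - S_0' * N(-d1) = 8.2500 * 0.98314368 * 0.51335186 - 8.95619512 * 0.32760881 = 1.2296


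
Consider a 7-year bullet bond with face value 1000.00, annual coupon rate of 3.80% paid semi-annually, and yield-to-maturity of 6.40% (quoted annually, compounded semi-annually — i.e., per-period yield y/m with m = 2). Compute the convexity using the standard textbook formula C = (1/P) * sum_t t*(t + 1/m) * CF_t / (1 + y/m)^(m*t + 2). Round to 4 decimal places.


Answer: Convexity = 41.2706

Derivation:
Coupon per period c = face * coupon_rate / m = 19.000000
Periods per year m = 2; per-period yield y/m = 0.032000
Number of cashflows N = 14
Cashflows (t years, CF_t, discount factor 1/(1+y/m)^(m*t), PV):
  t = 0.5000: CF_t = 19.000000, DF = 0.968992, PV = 18.410853
  t = 1.0000: CF_t = 19.000000, DF = 0.938946, PV = 17.839974
  t = 1.5000: CF_t = 19.000000, DF = 0.909831, PV = 17.286796
  t = 2.0000: CF_t = 19.000000, DF = 0.881620, PV = 16.750771
  t = 2.5000: CF_t = 19.000000, DF = 0.854283, PV = 16.231368
  t = 3.0000: CF_t = 19.000000, DF = 0.827793, PV = 15.728069
  t = 3.5000: CF_t = 19.000000, DF = 0.802125, PV = 15.240377
  t = 4.0000: CF_t = 19.000000, DF = 0.777253, PV = 14.767807
  t = 4.5000: CF_t = 19.000000, DF = 0.753152, PV = 14.309891
  t = 5.0000: CF_t = 19.000000, DF = 0.729799, PV = 13.866173
  t = 5.5000: CF_t = 19.000000, DF = 0.707169, PV = 13.436215
  t = 6.0000: CF_t = 19.000000, DF = 0.685241, PV = 13.019588
  t = 6.5000: CF_t = 19.000000, DF = 0.663994, PV = 12.615880
  t = 7.0000: CF_t = 1019.000000, DF = 0.643405, PV = 655.629403
Price P = sum_t PV_t = 855.133165
Convexity numerator sum_t t*(t + 1/m) * CF_t / (1+y/m)^(m*t + 2):
  t = 0.5000: term = 8.643398
  t = 1.0000: term = 25.126157
  t = 1.5000: term = 48.694103
  t = 2.0000: term = 78.640347
  t = 2.5000: term = 114.302830
  t = 3.0000: term = 155.061979
  t = 3.5000: term = 200.338474
  t = 4.0000: term = 249.591122
  t = 4.5000: term = 302.314828
  t = 5.0000: term = 358.038663
  t = 5.5000: term = 416.324027
  t = 6.0000: term = 476.762892
  t = 6.5000: term = 538.976138
  t = 7.0000: term = 32319.030972
Convexity = (1/P) * sum = 35291.845930 / 855.133165 = 41.270585


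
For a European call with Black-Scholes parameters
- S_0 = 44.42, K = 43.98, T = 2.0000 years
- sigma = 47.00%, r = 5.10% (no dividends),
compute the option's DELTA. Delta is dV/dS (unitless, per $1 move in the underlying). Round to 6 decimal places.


d1 = 0.5007742762; d2 = -0.1639060981
phi(d1) = 0.3519289498; exp(-qT) = 1.0000000000; exp(-rT) = 0.9030295517
N(d1) = 0.6917350043
Delta = exp(-qT) * N(d1) = 1.0000000000 * 0.6917350043 = 0.691735

Answer: Delta = 0.691735


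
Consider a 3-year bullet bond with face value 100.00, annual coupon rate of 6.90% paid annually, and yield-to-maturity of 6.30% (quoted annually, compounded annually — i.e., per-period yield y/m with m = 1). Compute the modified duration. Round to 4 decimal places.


Coupon per period c = face * coupon_rate / m = 6.900000
Periods per year m = 1; per-period yield y/m = 0.063000
Number of cashflows N = 3
Cashflows (t years, CF_t, discount factor 1/(1+y/m)^(m*t), PV):
  t = 1.0000: CF_t = 6.900000, DF = 0.940734, PV = 6.491063
  t = 2.0000: CF_t = 6.900000, DF = 0.884980, PV = 6.106362
  t = 3.0000: CF_t = 106.900000, DF = 0.832531, PV = 88.997521
Price P = sum_t PV_t = 101.594947
First compute Macaulay numerator sum_t t * PV_t:
  t * PV_t at t = 1.0000: 6.491063
  t * PV_t at t = 2.0000: 12.212724
  t * PV_t at t = 3.0000: 266.992564
Macaulay duration D = 285.696352 / 101.594947 = 2.812112
Modified duration = D / (1 + y/m) = 2.812112 / (1 + 0.063000) = 2.645449

Answer: Modified duration = 2.6454


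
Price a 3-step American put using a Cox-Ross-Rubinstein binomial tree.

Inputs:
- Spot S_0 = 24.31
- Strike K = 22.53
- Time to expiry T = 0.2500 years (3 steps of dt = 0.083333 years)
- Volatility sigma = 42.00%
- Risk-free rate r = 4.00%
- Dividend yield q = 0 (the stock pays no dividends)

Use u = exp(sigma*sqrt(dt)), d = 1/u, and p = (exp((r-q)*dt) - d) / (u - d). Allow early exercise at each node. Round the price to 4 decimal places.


Answer: Price = V(0,0) = 1.1699

Derivation:
dt = T/N = 0.083333
u = exp(sigma*sqrt(dt)) = 1.128900; d = 1/u = 0.885818
p = (exp((r-q)*dt) - d) / (u - d) = 0.483462
Discount per step: exp(-r*dt) = 0.996672
Stock lattice S(k, i) with i counting down-moves:
  k=0: S(0,0) = 24.3100
  k=1: S(1,0) = 27.4436; S(1,1) = 21.5342
  k=2: S(2,0) = 30.9810; S(2,1) = 24.3100; S(2,2) = 19.0754
  k=3: S(3,0) = 34.9745; S(3,1) = 27.4436; S(3,2) = 21.5342; S(3,3) = 16.8974
Terminal payoffs V(N, i) = max(K - S_T, 0):
  V(3,0) = 0.000000; V(3,1) = 0.000000; V(3,2) = 0.995760; V(3,3) = 5.632645
Backward induction: V(k, i) = exp(-r*dt) * [p * V(k+1, i) + (1-p) * V(k+1, i+1)]; then take max(V_cont, immediate exercise) for American.
  V(2,0) = exp(-r*dt) * [p*0.000000 + (1-p)*0.000000] = 0.000000; exercise = 0.000000; V(2,0) = max -> 0.000000
  V(2,1) = exp(-r*dt) * [p*0.000000 + (1-p)*0.995760] = 0.512636; exercise = 0.000000; V(2,1) = max -> 0.512636
  V(2,2) = exp(-r*dt) * [p*0.995760 + (1-p)*5.632645] = 3.379604; exercise = 3.454578; V(2,2) = max -> 3.454578
  V(1,0) = exp(-r*dt) * [p*0.000000 + (1-p)*0.512636] = 0.263915; exercise = 0.000000; V(1,0) = max -> 0.263915
  V(1,1) = exp(-r*dt) * [p*0.512636 + (1-p)*3.454578] = 2.025499; exercise = 0.995760; V(1,1) = max -> 2.025499
  V(0,0) = exp(-r*dt) * [p*0.263915 + (1-p)*2.025499] = 1.169934; exercise = 0.000000; V(0,0) = max -> 1.169934


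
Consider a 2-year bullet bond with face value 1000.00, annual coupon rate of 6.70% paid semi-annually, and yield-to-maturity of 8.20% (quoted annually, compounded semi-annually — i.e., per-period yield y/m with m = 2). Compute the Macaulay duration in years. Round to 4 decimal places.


Coupon per period c = face * coupon_rate / m = 33.500000
Periods per year m = 2; per-period yield y/m = 0.041000
Number of cashflows N = 4
Cashflows (t years, CF_t, discount factor 1/(1+y/m)^(m*t), PV):
  t = 0.5000: CF_t = 33.500000, DF = 0.960615, PV = 32.180596
  t = 1.0000: CF_t = 33.500000, DF = 0.922781, PV = 30.913156
  t = 1.5000: CF_t = 33.500000, DF = 0.886437, PV = 29.695635
  t = 2.0000: CF_t = 1033.500000, DF = 0.851524, PV = 880.050437
Price P = sum_t PV_t = 972.839824
Macaulay numerator sum_t t * PV_t:
  t * PV_t at t = 0.5000: 16.090298
  t * PV_t at t = 1.0000: 30.913156
  t * PV_t at t = 1.5000: 44.543453
  t * PV_t at t = 2.0000: 1760.100874
Macaulay duration D = (sum_t t * PV_t) / P = 1851.647781 / 972.839824 = 1.903343

Answer: Macaulay duration = 1.9033 years


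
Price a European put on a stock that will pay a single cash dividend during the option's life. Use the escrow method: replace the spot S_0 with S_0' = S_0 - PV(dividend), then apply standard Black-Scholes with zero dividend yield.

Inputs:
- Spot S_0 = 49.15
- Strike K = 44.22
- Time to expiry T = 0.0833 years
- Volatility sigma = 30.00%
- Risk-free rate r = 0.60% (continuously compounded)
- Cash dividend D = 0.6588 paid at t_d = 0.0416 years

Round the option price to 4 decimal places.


Answer: Price = 0.2912

Derivation:
PV(D) = D * exp(-r * t_d) = 0.6588 * 0.99975043 = 0.65863558
S_0' = S_0 - PV(D) = 49.1500 - 0.65863558 = 48.49136442
d1 = (ln(S_0'/K) + (r + sigma^2/2)*T) / (sigma*sqrt(T)) = 1.11401063
d2 = d1 - sigma*sqrt(T) = 1.02742541
exp(-rT) = 0.99950032
N(-d1) = 0.13263731; N(-d2) = 0.15211010
P = K * exp(-rT) * N(-d2) - S_0' * N(-d1) = 44.2200 * 0.99950032 * 0.15211010 - 48.49136442 * 0.13263731 = 0.2912


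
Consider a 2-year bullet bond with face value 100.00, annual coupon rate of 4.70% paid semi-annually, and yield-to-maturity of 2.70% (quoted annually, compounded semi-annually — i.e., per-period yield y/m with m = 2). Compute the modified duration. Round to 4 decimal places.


Answer: Modified duration = 1.9079

Derivation:
Coupon per period c = face * coupon_rate / m = 2.350000
Periods per year m = 2; per-period yield y/m = 0.013500
Number of cashflows N = 4
Cashflows (t years, CF_t, discount factor 1/(1+y/m)^(m*t), PV):
  t = 0.5000: CF_t = 2.350000, DF = 0.986680, PV = 2.318698
  t = 1.0000: CF_t = 2.350000, DF = 0.973537, PV = 2.287812
  t = 1.5000: CF_t = 2.350000, DF = 0.960569, PV = 2.257338
  t = 2.0000: CF_t = 102.350000, DF = 0.947774, PV = 97.004713
Price P = sum_t PV_t = 103.868561
First compute Macaulay numerator sum_t t * PV_t:
  t * PV_t at t = 0.5000: 1.159349
  t * PV_t at t = 1.0000: 2.287812
  t * PV_t at t = 1.5000: 3.386007
  t * PV_t at t = 2.0000: 194.009426
Macaulay duration D = 200.842594 / 103.868561 = 1.933623
Modified duration = D / (1 + y/m) = 1.933623 / (1 + 0.013500) = 1.907866


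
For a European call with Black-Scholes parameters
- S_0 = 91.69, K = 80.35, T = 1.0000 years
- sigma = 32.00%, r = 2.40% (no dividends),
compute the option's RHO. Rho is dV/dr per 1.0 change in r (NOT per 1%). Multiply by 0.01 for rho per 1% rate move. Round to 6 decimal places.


Answer: Rho = 49.293007

Derivation:
d1 = 0.6475663434; d2 = 0.3275663434
phi(d1) = 0.3234827085; exp(-qT) = 1.0000000000; exp(-rT) = 0.9762857098
N(d2) = 0.6283802134
Rho = K*T*exp(-rT)*N(d2) = 80.3500 * 1.0000 * 0.9762857098 * 0.6283802134 = 49.293007


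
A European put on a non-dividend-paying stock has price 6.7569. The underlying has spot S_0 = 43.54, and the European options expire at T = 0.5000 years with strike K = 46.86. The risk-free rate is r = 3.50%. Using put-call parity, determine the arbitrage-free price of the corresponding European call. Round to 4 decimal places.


Put-call parity: C - P = S_0 * exp(-qT) - K * exp(-rT).
S_0 * exp(-qT) = 43.5400 * 1.00000000 = 43.54000000
K * exp(-rT) = 46.8600 * 0.98265224 = 46.04708376
C = P + S*exp(-qT) - K*exp(-rT)
C = 6.7569 + 43.54000000 - 46.04708376 = 4.2498

Answer: Call price = 4.2498


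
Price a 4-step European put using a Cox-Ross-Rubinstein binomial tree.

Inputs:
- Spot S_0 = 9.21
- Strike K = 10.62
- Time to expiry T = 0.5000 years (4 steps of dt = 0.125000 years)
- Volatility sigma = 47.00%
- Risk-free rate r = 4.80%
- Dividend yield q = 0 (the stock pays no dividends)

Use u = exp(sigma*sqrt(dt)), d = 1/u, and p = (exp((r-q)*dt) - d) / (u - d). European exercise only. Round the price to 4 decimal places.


Answer: Price = V(0,0) = 2.0163

Derivation:
dt = T/N = 0.125000
u = exp(sigma*sqrt(dt)) = 1.180774; d = 1/u = 0.846902
p = (exp((r-q)*dt) - d) / (u - d) = 0.476578
Discount per step: exp(-r*dt) = 0.994018
Stock lattice S(k, i) with i counting down-moves:
  k=0: S(0,0) = 9.2100
  k=1: S(1,0) = 10.8749; S(1,1) = 7.8000
  k=2: S(2,0) = 12.8408; S(2,1) = 9.2100; S(2,2) = 6.6058
  k=3: S(3,0) = 15.1621; S(3,1) = 10.8749; S(3,2) = 7.8000; S(3,3) = 5.5945
  k=4: S(4,0) = 17.9030; S(4,1) = 12.8408; S(4,2) = 9.2100; S(4,3) = 6.6058; S(4,4) = 4.7380
Terminal payoffs V(N, i) = max(K - S_T, 0):
  V(4,0) = 0.000000; V(4,1) = 0.000000; V(4,2) = 1.410000; V(4,3) = 4.014189; V(4,4) = 5.882027
Backward induction: V(k, i) = exp(-r*dt) * [p * V(k+1, i) + (1-p) * V(k+1, i+1)].
  V(3,0) = exp(-r*dt) * [p*0.000000 + (1-p)*0.000000] = 0.000000
  V(3,1) = exp(-r*dt) * [p*0.000000 + (1-p)*1.410000] = 0.733610
  V(3,2) = exp(-r*dt) * [p*1.410000 + (1-p)*4.014189] = 2.756502
  V(3,3) = exp(-r*dt) * [p*4.014189 + (1-p)*5.882027] = 4.961995
  V(2,0) = exp(-r*dt) * [p*0.000000 + (1-p)*0.733610] = 0.381691
  V(2,1) = exp(-r*dt) * [p*0.733610 + (1-p)*2.756502] = 1.781714
  V(2,2) = exp(-r*dt) * [p*2.756502 + (1-p)*4.961995] = 3.887511
  V(1,0) = exp(-r*dt) * [p*0.381691 + (1-p)*1.781714] = 1.107827
  V(1,1) = exp(-r*dt) * [p*1.781714 + (1-p)*3.887511] = 2.866683
  V(0,0) = exp(-r*dt) * [p*1.107827 + (1-p)*2.866683] = 2.016317


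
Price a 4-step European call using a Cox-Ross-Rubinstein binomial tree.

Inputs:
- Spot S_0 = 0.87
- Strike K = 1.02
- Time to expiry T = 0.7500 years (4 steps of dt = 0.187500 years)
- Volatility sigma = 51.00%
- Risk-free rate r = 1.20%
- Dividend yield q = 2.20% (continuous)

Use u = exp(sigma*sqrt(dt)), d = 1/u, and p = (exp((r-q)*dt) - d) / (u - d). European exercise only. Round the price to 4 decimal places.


dt = T/N = 0.187500
u = exp(sigma*sqrt(dt)) = 1.247119; d = 1/u = 0.801848
p = (exp((r-q)*dt) - d) / (u - d) = 0.440807
Discount per step: exp(-r*dt) = 0.997753
Stock lattice S(k, i) with i counting down-moves:
  k=0: S(0,0) = 0.8700
  k=1: S(1,0) = 1.0850; S(1,1) = 0.6976
  k=2: S(2,0) = 1.3531; S(2,1) = 0.8700; S(2,2) = 0.5594
  k=3: S(3,0) = 1.6875; S(3,1) = 1.0850; S(3,2) = 0.6976; S(3,3) = 0.4485
  k=4: S(4,0) = 2.1045; S(4,1) = 1.3531; S(4,2) = 0.8700; S(4,3) = 0.5594; S(4,4) = 0.3597
Terminal payoffs V(N, i) = max(S_T - K, 0):
  V(4,0) = 1.084512; V(4,1) = 0.333117; V(4,2) = 0.000000; V(4,3) = 0.000000; V(4,4) = 0.000000
Backward induction: V(k, i) = exp(-r*dt) * [p * V(k+1, i) + (1-p) * V(k+1, i+1)].
  V(3,0) = exp(-r*dt) * [p*1.084512 + (1-p)*0.333117] = 0.662845
  V(3,1) = exp(-r*dt) * [p*0.333117 + (1-p)*0.000000] = 0.146510
  V(3,2) = exp(-r*dt) * [p*0.000000 + (1-p)*0.000000] = 0.000000
  V(3,3) = exp(-r*dt) * [p*0.000000 + (1-p)*0.000000] = 0.000000
  V(2,0) = exp(-r*dt) * [p*0.662845 + (1-p)*0.146510] = 0.373273
  V(2,1) = exp(-r*dt) * [p*0.146510 + (1-p)*0.000000] = 0.064438
  V(2,2) = exp(-r*dt) * [p*0.000000 + (1-p)*0.000000] = 0.000000
  V(1,0) = exp(-r*dt) * [p*0.373273 + (1-p)*0.064438] = 0.200124
  V(1,1) = exp(-r*dt) * [p*0.064438 + (1-p)*0.000000] = 0.028341
  V(0,0) = exp(-r*dt) * [p*0.200124 + (1-p)*0.028341] = 0.103830

Answer: Price = V(0,0) = 0.1038


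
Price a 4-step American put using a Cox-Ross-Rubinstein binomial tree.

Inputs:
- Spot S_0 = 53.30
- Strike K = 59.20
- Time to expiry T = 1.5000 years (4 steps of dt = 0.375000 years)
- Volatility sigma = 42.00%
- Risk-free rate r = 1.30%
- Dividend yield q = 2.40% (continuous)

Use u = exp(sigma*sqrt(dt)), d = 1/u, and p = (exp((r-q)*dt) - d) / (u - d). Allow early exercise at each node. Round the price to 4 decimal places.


Answer: Price = V(0,0) = 14.8894

Derivation:
dt = T/N = 0.375000
u = exp(sigma*sqrt(dt)) = 1.293299; d = 1/u = 0.773216
p = (exp((r-q)*dt) - d) / (u - d) = 0.428138
Discount per step: exp(-r*dt) = 0.995137
Stock lattice S(k, i) with i counting down-moves:
  k=0: S(0,0) = 53.3000
  k=1: S(1,0) = 68.9328; S(1,1) = 41.2124
  k=2: S(2,0) = 89.1508; S(2,1) = 53.3000; S(2,2) = 31.8661
  k=3: S(3,0) = 115.2986; S(3,1) = 68.9328; S(3,2) = 41.2124; S(3,3) = 24.6394
  k=4: S(4,0) = 149.1156; S(4,1) = 89.1508; S(4,2) = 53.3000; S(4,3) = 31.8661; S(4,4) = 19.0516
Terminal payoffs V(N, i) = max(K - S_T, 0):
  V(4,0) = 0.000000; V(4,1) = 0.000000; V(4,2) = 5.900000; V(4,3) = 27.333877; V(4,4) = 40.148409
Backward induction: V(k, i) = exp(-r*dt) * [p * V(k+1, i) + (1-p) * V(k+1, i+1)]; then take max(V_cont, immediate exercise) for American.
  V(3,0) = exp(-r*dt) * [p*0.000000 + (1-p)*0.000000] = 0.000000; exercise = 0.000000; V(3,0) = max -> 0.000000
  V(3,1) = exp(-r*dt) * [p*0.000000 + (1-p)*5.900000] = 3.357578; exercise = 0.000000; V(3,1) = max -> 3.357578
  V(3,2) = exp(-r*dt) * [p*5.900000 + (1-p)*27.333877] = 18.068920; exercise = 17.987570; V(3,2) = max -> 18.068920
  V(3,3) = exp(-r*dt) * [p*27.333877 + (1-p)*40.148409] = 34.493455; exercise = 34.560593; V(3,3) = max -> 34.560593
  V(2,0) = exp(-r*dt) * [p*0.000000 + (1-p)*3.357578] = 1.910734; exercise = 0.000000; V(2,0) = max -> 1.910734
  V(2,1) = exp(-r*dt) * [p*3.357578 + (1-p)*18.068920] = 11.713196; exercise = 5.900000; V(2,1) = max -> 11.713196
  V(2,2) = exp(-r*dt) * [p*18.068920 + (1-p)*34.560593] = 27.366147; exercise = 27.333877; V(2,2) = max -> 27.366147
  V(1,0) = exp(-r*dt) * [p*1.910734 + (1-p)*11.713196] = 7.479837; exercise = 0.000000; V(1,0) = max -> 7.479837
  V(1,1) = exp(-r*dt) * [p*11.713196 + (1-p)*27.366147] = 20.564030; exercise = 17.987570; V(1,1) = max -> 20.564030
  V(0,0) = exp(-r*dt) * [p*7.479837 + (1-p)*20.564030] = 14.889428; exercise = 5.900000; V(0,0) = max -> 14.889428


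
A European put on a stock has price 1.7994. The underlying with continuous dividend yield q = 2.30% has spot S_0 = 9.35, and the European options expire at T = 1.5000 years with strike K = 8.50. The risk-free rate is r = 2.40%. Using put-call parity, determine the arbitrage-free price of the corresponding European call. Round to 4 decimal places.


Answer: Call price = 2.6329

Derivation:
Put-call parity: C - P = S_0 * exp(-qT) - K * exp(-rT).
S_0 * exp(-qT) = 9.3500 * 0.96608834 = 9.03292598
K * exp(-rT) = 8.5000 * 0.96464029 = 8.19944249
C = P + S*exp(-qT) - K*exp(-rT)
C = 1.7994 + 9.03292598 - 8.19944249 = 2.6329


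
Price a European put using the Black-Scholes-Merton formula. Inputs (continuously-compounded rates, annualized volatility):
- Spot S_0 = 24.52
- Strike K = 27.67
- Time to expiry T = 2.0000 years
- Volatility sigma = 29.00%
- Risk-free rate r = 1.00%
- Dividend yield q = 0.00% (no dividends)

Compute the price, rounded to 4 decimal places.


Answer: Price = 5.6207

Derivation:
d1 = (ln(S/K) + (r - q + 0.5*sigma^2) * T) / (sigma * sqrt(T)) = -0.04086512
d2 = d1 - sigma * sqrt(T) = -0.45098705
exp(-rT) = 0.98019867; exp(-qT) = 1.00000000
P = K * exp(-rT) * N(-d2) - S_0 * exp(-qT) * N(-d1)
N(-d1) = 0.51629829; N(-d2) = 0.67400056
P = 27.6700 * 0.98019867 * 0.67400056 - 24.5200 * 1.00000000 * 0.51629829 = 5.6207


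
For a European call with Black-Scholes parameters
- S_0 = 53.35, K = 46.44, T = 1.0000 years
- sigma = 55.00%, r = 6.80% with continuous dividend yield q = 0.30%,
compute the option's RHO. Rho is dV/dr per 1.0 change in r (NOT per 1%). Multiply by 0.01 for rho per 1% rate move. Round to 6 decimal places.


d1 = 0.6453869471; d2 = 0.0953869471
phi(d1) = 0.3239387938; exp(-qT) = 0.9970044955; exp(-rT) = 0.9342604736
N(d2) = 0.5379962583
Rho = K*T*exp(-rT)*N(d2) = 46.4400 * 1.0000 * 0.9342604736 * 0.5379962583 = 23.342074

Answer: Rho = 23.342074


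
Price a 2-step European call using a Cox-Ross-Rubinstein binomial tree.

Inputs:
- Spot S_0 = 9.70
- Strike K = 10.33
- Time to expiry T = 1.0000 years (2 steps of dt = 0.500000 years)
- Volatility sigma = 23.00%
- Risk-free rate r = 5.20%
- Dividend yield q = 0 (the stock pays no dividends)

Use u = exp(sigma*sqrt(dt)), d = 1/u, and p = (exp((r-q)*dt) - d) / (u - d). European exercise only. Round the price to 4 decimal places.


dt = T/N = 0.500000
u = exp(sigma*sqrt(dt)) = 1.176607; d = 1/u = 0.849902
p = (exp((r-q)*dt) - d) / (u - d) = 0.540057
Discount per step: exp(-r*dt) = 0.974335
Stock lattice S(k, i) with i counting down-moves:
  k=0: S(0,0) = 9.7000
  k=1: S(1,0) = 11.4131; S(1,1) = 8.2440
  k=2: S(2,0) = 13.4287; S(2,1) = 9.7000; S(2,2) = 7.0066
Terminal payoffs V(N, i) = max(S_T - K, 0):
  V(2,0) = 3.098711; V(2,1) = 0.000000; V(2,2) = 0.000000
Backward induction: V(k, i) = exp(-r*dt) * [p * V(k+1, i) + (1-p) * V(k+1, i+1)].
  V(1,0) = exp(-r*dt) * [p*3.098711 + (1-p)*0.000000] = 1.630530
  V(1,1) = exp(-r*dt) * [p*0.000000 + (1-p)*0.000000] = 0.000000
  V(0,0) = exp(-r*dt) * [p*1.630530 + (1-p)*0.000000] = 0.857979

Answer: Price = V(0,0) = 0.8580


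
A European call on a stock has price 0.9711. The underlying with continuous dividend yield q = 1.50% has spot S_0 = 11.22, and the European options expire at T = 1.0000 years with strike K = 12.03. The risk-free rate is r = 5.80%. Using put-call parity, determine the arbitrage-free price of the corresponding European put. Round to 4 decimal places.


Put-call parity: C - P = S_0 * exp(-qT) - K * exp(-rT).
S_0 * exp(-qT) = 11.2200 * 0.98511194 = 11.05295596
K * exp(-rT) = 12.0300 * 0.94364995 = 11.35210887
P = C - S*exp(-qT) + K*exp(-rT)
P = 0.9711 - 11.05295596 + 11.35210887 = 1.2703

Answer: Put price = 1.2703


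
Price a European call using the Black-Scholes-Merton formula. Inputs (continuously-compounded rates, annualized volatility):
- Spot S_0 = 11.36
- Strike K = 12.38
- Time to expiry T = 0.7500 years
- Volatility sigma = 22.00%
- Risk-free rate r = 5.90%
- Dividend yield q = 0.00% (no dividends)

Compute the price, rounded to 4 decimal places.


d1 = (ln(S/K) + (r - q + 0.5*sigma^2) * T) / (sigma * sqrt(T)) = -0.12378313
d2 = d1 - sigma * sqrt(T) = -0.31430872
exp(-rT) = 0.95671475; exp(-qT) = 1.00000000
C = S_0 * exp(-qT) * N(d1) - K * exp(-rT) * N(d2)
N(d1) = 0.45074349; N(d2) = 0.37664329
C = 11.3600 * 1.00000000 * 0.45074349 - 12.3800 * 0.95671475 * 0.37664329 = 0.6594

Answer: Price = 0.6594
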